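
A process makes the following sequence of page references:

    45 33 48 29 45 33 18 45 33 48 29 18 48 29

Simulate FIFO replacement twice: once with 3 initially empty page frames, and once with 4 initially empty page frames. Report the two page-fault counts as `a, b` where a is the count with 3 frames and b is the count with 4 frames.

3 frames: F F F F F F F . . F F . . . → 9 faults.
4 frames: F F F F . . F F F F F F . . → 10 faults.
10 > 9: adding a frame increased faults — Belady's anomaly.

9, 10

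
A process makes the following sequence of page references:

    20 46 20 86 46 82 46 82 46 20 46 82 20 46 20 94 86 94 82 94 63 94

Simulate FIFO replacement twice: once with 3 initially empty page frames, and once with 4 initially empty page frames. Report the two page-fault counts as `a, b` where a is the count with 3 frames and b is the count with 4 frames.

11, 6

3 frames: F F . F . F . . . F F . . . . F F . F . F F → 11 faults.
4 frames: F F . F . F . . . . . . . . . F . . . . F . → 6 faults.
6 < 11: adding a frame reduced faults, as is typical.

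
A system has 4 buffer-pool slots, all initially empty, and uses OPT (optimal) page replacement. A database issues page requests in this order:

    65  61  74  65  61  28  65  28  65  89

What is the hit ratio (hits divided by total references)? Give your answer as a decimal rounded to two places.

0.50

65: miss, frames {65}
61: miss, frames {65,61}
74: miss, frames {65,61,74}
65: hit
61: hit
28: miss, frames {65,61,74,28}
65: hit
28: hit
65: hit
89: miss, evict 28, frames {65,61,74,89}
Hits: 5 of 10 references → 5/10 = 0.5000.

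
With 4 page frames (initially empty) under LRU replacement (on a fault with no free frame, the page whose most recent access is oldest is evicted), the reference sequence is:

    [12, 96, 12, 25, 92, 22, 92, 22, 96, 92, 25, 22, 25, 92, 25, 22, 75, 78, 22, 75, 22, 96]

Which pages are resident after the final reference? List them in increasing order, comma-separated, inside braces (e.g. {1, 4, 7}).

12 -> fault, frames {12}
96 -> fault, frames {12,96}
12 -> hit
25 -> fault, frames {96,12,25}
92 -> fault, frames {96,12,25,92}
22 -> fault, evict 96, frames {12,25,92,22}
92 -> hit
22 -> hit
96 -> fault, evict 12, frames {25,92,22,96}
92 -> hit
25 -> hit
22 -> hit
25 -> hit
92 -> hit
25 -> hit
22 -> hit
75 -> fault, evict 96, frames {92,25,22,75}
78 -> fault, evict 92, frames {25,22,75,78}
22 -> hit
75 -> hit
22 -> hit
96 -> fault, evict 25, frames {78,75,22,96}

{22, 75, 78, 96}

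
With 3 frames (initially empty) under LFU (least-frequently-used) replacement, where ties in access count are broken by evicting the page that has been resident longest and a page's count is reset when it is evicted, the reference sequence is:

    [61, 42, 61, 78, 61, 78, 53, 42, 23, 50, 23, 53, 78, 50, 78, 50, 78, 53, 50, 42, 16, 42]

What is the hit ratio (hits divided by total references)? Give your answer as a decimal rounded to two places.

0.32

61: miss, frames [61]
42: miss, frames [61, 42]
61: hit
78: miss, frames [61, 42, 78]
61: hit
78: hit
53: miss, evict 42, frames [61, 78, 53]
42: miss, evict 53, frames [61, 78, 42]
23: miss, evict 42, frames [61, 78, 23]
50: miss, evict 23, frames [61, 78, 50]
23: miss, evict 50, frames [61, 78, 23]
53: miss, evict 23, frames [61, 78, 53]
78: hit
50: miss, evict 53, frames [61, 78, 50]
78: hit
50: hit
78: hit
53: miss, evict 50, frames [61, 78, 53]
50: miss, evict 53, frames [61, 78, 50]
42: miss, evict 50, frames [61, 78, 42]
16: miss, evict 42, frames [61, 78, 16]
42: miss, evict 16, frames [61, 78, 42]
Hits: 7 of 22 references → 7/22 = 0.3182.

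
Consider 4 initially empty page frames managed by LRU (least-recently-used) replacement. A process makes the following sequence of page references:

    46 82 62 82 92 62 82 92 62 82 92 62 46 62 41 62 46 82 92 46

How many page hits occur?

13

46 -> fault, frames (46)
82 -> fault, frames (46 82)
62 -> fault, frames (46 82 62)
82 -> hit
92 -> fault, frames (46 62 82 92)
62 -> hit
82 -> hit
92 -> hit
62 -> hit
82 -> hit
92 -> hit
62 -> hit
46 -> hit
62 -> hit
41 -> fault, evict 82, frames (92 46 62 41)
62 -> hit
46 -> hit
82 -> fault, evict 92, frames (41 62 46 82)
92 -> fault, evict 41, frames (62 46 82 92)
46 -> hit
Hits: 13.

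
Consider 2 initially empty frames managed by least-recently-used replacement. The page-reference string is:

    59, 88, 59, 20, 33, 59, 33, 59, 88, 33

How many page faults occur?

59 → fault, frames (59)
88 → fault, frames (59 88)
59 → hit
20 → fault, evict 88, frames (59 20)
33 → fault, evict 59, frames (20 33)
59 → fault, evict 20, frames (33 59)
33 → hit
59 → hit
88 → fault, evict 33, frames (59 88)
33 → fault, evict 59, frames (88 33)
Page faults: 7.

7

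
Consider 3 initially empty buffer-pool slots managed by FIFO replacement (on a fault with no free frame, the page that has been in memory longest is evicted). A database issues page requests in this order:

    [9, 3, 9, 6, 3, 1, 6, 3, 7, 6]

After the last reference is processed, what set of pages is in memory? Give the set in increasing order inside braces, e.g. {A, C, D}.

9: fault, frames [9]
3: fault, frames [9, 3]
9: hit
6: fault, frames [9, 3, 6]
3: hit
1: fault, evict 9, frames [3, 6, 1]
6: hit
3: hit
7: fault, evict 3, frames [6, 1, 7]
6: hit

{1, 6, 7}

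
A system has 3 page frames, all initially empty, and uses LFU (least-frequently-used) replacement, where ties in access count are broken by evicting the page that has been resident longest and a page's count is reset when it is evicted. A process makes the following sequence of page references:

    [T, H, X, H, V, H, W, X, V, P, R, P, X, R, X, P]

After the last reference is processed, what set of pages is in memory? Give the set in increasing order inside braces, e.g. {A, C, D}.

{H, P, X}

T → fault, frames {T}
H → fault, frames {T,H}
X → fault, frames {T,H,X}
H → hit
V → fault, evict T, frames {H,X,V}
H → hit
W → fault, evict X, frames {H,V,W}
X → fault, evict V, frames {H,W,X}
V → fault, evict W, frames {H,X,V}
P → fault, evict X, frames {H,V,P}
R → fault, evict V, frames {H,P,R}
P → hit
X → fault, evict R, frames {H,P,X}
R → fault, evict X, frames {H,P,R}
X → fault, evict R, frames {H,P,X}
P → hit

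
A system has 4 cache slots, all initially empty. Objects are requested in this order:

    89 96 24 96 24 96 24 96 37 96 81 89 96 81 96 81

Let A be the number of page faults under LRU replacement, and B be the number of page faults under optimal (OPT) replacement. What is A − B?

1

Under LRU: F F F . . . . . F . F F . . . . → 6 faults.
Under OPT: F F F . . . . . F . F . . . . . → 5 faults.
A − B = 6 − 5 = 1.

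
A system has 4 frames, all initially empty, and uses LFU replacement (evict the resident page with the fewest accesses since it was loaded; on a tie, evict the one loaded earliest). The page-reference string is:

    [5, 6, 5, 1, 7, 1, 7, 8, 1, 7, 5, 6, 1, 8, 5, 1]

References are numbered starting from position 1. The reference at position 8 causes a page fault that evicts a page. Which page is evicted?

pos 1: 5: fault, frames [5]
pos 2: 6: fault, frames [5, 6]
pos 3: 5: hit
pos 4: 1: fault, frames [5, 6, 1]
pos 5: 7: fault, frames [5, 6, 1, 7]
pos 6: 1: hit
pos 7: 7: hit
pos 8: 8: fault, evict 6, frames [5, 1, 7, 8]
At position 8, page 6 is evicted.

6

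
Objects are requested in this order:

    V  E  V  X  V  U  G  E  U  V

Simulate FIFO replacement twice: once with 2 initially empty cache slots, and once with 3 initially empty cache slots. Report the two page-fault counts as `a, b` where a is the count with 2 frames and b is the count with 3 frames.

9, 7

2 frames: F F . F F F F F F F → 9 faults.
3 frames: F F . F . F F F . F → 7 faults.
7 < 9: adding a frame reduced faults, as is typical.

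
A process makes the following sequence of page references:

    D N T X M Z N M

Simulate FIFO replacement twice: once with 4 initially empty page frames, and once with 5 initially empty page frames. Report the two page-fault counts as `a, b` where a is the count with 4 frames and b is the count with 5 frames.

7, 6

4 frames: F F F F F F F . → 7 faults.
5 frames: F F F F F F . . → 6 faults.
6 < 7: adding a frame reduced faults, as is typical.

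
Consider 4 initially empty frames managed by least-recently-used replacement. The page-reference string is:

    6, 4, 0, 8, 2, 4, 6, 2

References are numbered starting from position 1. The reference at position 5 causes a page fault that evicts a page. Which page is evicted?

6

pos 1: 6 -> miss, frames {6}
pos 2: 4 -> miss, frames {6,4}
pos 3: 0 -> miss, frames {6,4,0}
pos 4: 8 -> miss, frames {6,4,0,8}
pos 5: 2 -> miss, evict 6, frames {4,0,8,2}
At position 5, page 6 is evicted.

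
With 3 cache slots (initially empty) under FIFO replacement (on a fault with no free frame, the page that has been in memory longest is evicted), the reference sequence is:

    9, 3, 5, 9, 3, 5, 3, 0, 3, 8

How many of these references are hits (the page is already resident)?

5

9 -> miss, frames [9]
3 -> miss, frames [9, 3]
5 -> miss, frames [9, 3, 5]
9 -> hit
3 -> hit
5 -> hit
3 -> hit
0 -> miss, evict 9, frames [3, 5, 0]
3 -> hit
8 -> miss, evict 3, frames [5, 0, 8]
Hits: 5.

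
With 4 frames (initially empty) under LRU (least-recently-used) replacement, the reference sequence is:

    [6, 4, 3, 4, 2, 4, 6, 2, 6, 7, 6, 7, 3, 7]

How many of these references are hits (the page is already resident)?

8

6: miss, frames {6}
4: miss, frames {6,4}
3: miss, frames {6,4,3}
4: hit
2: miss, frames {6,3,4,2}
4: hit
6: hit
2: hit
6: hit
7: miss, evict 3, frames {4,2,6,7}
6: hit
7: hit
3: miss, evict 4, frames {2,6,7,3}
7: hit
Hits: 8.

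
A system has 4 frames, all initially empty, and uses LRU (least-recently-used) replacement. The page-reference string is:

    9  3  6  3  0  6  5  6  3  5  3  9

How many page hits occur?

6

9 → fault, frames {9}
3 → fault, frames {9,3}
6 → fault, frames {9,3,6}
3 → hit
0 → fault, frames {9,6,3,0}
6 → hit
5 → fault, evict 9, frames {3,0,6,5}
6 → hit
3 → hit
5 → hit
3 → hit
9 → fault, evict 0, frames {6,5,3,9}
Hits: 6.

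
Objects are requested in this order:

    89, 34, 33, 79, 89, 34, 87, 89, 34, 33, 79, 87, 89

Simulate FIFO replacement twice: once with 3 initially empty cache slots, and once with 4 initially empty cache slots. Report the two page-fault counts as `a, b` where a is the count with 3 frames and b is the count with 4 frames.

10, 11

3 frames: F F F F F F F . . F F . F → 10 faults.
4 frames: F F F F . . F F F F F F F → 11 faults.
11 > 10: adding a frame increased faults — Belady's anomaly.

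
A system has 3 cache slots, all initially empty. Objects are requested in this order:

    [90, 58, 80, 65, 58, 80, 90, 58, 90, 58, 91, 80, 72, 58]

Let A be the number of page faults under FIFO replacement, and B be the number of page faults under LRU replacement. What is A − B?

Under FIFO: F F F F . . F F . . F F F F → 10 faults.
Under LRU: F F F F . . F . . . F F F F → 9 faults.
A − B = 10 − 9 = 1.

1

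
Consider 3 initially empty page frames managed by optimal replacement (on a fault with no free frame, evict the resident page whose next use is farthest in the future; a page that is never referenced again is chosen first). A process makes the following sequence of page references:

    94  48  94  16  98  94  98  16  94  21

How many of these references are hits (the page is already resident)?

5

94 -> miss, frames [94]
48 -> miss, frames [94, 48]
94 -> hit
16 -> miss, frames [94, 48, 16]
98 -> miss, evict 48, frames [94, 16, 98]
94 -> hit
98 -> hit
16 -> hit
94 -> hit
21 -> miss, evict 98, frames [94, 16, 21]
Hits: 5.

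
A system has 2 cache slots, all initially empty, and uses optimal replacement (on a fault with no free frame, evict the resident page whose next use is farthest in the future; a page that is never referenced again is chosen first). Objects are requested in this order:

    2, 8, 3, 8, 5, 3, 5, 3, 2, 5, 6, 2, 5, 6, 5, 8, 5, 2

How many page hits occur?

2 → fault, frames (2)
8 → fault, frames (2 8)
3 → fault, evict 2, frames (8 3)
8 → hit
5 → fault, evict 8, frames (3 5)
3 → hit
5 → hit
3 → hit
2 → fault, evict 3, frames (5 2)
5 → hit
6 → fault, evict 5, frames (2 6)
2 → hit
5 → fault, evict 2, frames (6 5)
6 → hit
5 → hit
8 → fault, evict 6, frames (5 8)
5 → hit
2 → fault, evict 8, frames (5 2)
Hits: 9.

9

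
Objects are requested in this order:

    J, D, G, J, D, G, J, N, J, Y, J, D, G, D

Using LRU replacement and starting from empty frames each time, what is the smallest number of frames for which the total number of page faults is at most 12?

f=1: 14 faults
f=2: 11 faults
f=3: 7 faults
f=4: 7 faults
f=5: 5 faults
Smallest f with faults ≤ 12 is 2.

2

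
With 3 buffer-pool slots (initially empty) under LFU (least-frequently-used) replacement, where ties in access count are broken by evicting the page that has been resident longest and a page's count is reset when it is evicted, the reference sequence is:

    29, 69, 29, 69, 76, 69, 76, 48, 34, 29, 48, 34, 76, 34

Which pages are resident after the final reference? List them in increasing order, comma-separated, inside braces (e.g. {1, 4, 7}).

{34, 69, 76}

29 → miss, frames {29}
69 → miss, frames {29,69}
29 → hit
69 → hit
76 → miss, frames {29,69,76}
69 → hit
76 → hit
48 → miss, evict 29, frames {69,76,48}
34 → miss, evict 48, frames {69,76,34}
29 → miss, evict 34, frames {69,76,29}
48 → miss, evict 29, frames {69,76,48}
34 → miss, evict 48, frames {69,76,34}
76 → hit
34 → hit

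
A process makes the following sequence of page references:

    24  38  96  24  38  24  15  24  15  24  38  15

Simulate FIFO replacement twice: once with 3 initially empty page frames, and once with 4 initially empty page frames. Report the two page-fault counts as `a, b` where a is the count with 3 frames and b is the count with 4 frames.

6, 4

3 frames: F F F . . . F F . . F . → 6 faults.
4 frames: F F F . . . F . . . . . → 4 faults.
4 < 6: adding a frame reduced faults, as is typical.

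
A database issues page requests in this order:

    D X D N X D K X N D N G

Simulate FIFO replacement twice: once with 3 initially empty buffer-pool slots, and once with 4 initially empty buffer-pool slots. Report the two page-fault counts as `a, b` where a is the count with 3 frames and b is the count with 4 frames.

6, 5

3 frames: F F . F . . F . . F . F → 6 faults.
4 frames: F F . F . . F . . . . F → 5 faults.
5 < 6: adding a frame reduced faults, as is typical.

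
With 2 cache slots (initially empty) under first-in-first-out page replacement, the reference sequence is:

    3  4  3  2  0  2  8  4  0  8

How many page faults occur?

3: fault, frames {3}
4: fault, frames {3,4}
3: hit
2: fault, evict 3, frames {4,2}
0: fault, evict 4, frames {2,0}
2: hit
8: fault, evict 2, frames {0,8}
4: fault, evict 0, frames {8,4}
0: fault, evict 8, frames {4,0}
8: fault, evict 4, frames {0,8}
Page faults: 8.

8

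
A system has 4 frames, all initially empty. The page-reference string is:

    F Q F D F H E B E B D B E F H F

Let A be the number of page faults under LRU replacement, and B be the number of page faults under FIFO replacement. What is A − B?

Under LRU: F F . F . F F F . . F . . F F . → 9 faults.
Under FIFO: F F . F . F F F . . . . . F . . → 7 faults.
A − B = 9 − 7 = 2.

2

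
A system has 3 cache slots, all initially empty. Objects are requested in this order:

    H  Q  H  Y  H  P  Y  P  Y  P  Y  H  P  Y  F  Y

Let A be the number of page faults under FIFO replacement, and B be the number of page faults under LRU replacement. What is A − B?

2

Under FIFO: F F . F . F . . . . . F . . F F → 7 faults.
Under LRU: F F . F . F . . . . . . . . F . → 5 faults.
A − B = 7 − 5 = 2.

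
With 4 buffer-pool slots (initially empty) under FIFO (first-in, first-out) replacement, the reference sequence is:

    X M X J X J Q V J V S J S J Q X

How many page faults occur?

7

X → miss, frames (X)
M → miss, frames (X M)
X → hit
J → miss, frames (X M J)
X → hit
J → hit
Q → miss, frames (X M J Q)
V → miss, evict X, frames (M J Q V)
J → hit
V → hit
S → miss, evict M, frames (J Q V S)
J → hit
S → hit
J → hit
Q → hit
X → miss, evict J, frames (Q V S X)
Page faults: 7.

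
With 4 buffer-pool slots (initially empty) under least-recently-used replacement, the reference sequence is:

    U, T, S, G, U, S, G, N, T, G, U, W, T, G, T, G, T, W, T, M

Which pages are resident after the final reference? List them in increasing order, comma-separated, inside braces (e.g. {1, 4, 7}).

U → fault, frames [U]
T → fault, frames [U, T]
S → fault, frames [U, T, S]
G → fault, frames [U, T, S, G]
U → hit
S → hit
G → hit
N → fault, evict T, frames [U, S, G, N]
T → fault, evict U, frames [S, G, N, T]
G → hit
U → fault, evict S, frames [N, T, G, U]
W → fault, evict N, frames [T, G, U, W]
T → hit
G → hit
T → hit
G → hit
T → hit
W → hit
T → hit
M → fault, evict U, frames [G, W, T, M]

{G, M, T, W}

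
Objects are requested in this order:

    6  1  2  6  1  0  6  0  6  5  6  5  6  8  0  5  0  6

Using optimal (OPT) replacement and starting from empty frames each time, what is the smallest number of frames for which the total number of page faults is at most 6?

4

f=1: 18 faults
f=2: 9 faults
f=3: 7 faults
f=4: 6 faults
f=5: 6 faults
f=6: 6 faults
Smallest f with faults ≤ 6 is 4.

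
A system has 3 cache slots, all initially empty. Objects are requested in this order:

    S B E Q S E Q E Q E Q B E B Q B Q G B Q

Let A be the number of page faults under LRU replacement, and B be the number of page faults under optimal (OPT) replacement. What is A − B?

Under LRU: F F F F F . . . . . . F . . . . . F . . → 7 faults.
Under OPT: F F F F . . . . . . . F . . . . . F . . → 6 faults.
A − B = 7 − 6 = 1.

1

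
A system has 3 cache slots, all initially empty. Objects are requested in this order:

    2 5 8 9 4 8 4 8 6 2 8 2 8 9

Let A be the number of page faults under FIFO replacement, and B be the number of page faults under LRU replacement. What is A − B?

Under FIFO: F F F F F . . . F F F . . F → 9 faults.
Under LRU: F F F F F . . . F F . . . F → 8 faults.
A − B = 9 − 8 = 1.

1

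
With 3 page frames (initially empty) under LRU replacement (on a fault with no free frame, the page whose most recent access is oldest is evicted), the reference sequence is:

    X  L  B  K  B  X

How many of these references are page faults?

X -> miss, frames {X}
L -> miss, frames {X,L}
B -> miss, frames {X,L,B}
K -> miss, evict X, frames {L,B,K}
B -> hit
X -> miss, evict L, frames {K,B,X}
Page faults: 5.

5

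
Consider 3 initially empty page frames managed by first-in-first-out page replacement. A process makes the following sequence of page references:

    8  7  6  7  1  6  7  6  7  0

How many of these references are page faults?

5

8 -> fault, frames (8)
7 -> fault, frames (8 7)
6 -> fault, frames (8 7 6)
7 -> hit
1 -> fault, evict 8, frames (7 6 1)
6 -> hit
7 -> hit
6 -> hit
7 -> hit
0 -> fault, evict 7, frames (6 1 0)
Page faults: 5.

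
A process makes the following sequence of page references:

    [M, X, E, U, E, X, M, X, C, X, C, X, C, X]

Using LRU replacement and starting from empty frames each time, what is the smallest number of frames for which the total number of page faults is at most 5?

f=1: 14 faults
f=2: 7 faults
f=3: 6 faults
f=4: 5 faults
f=5: 5 faults
Smallest f with faults ≤ 5 is 4.

4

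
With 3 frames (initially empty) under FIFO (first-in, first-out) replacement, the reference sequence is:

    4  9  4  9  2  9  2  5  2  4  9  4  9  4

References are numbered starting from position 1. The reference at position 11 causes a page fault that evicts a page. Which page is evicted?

2

pos 1: 4: miss, frames {4}
pos 2: 9: miss, frames {4,9}
pos 3: 4: hit
pos 4: 9: hit
pos 5: 2: miss, frames {4,9,2}
pos 6: 9: hit
pos 7: 2: hit
pos 8: 5: miss, evict 4, frames {9,2,5}
pos 9: 2: hit
pos 10: 4: miss, evict 9, frames {2,5,4}
pos 11: 9: miss, evict 2, frames {5,4,9}
At position 11, page 2 is evicted.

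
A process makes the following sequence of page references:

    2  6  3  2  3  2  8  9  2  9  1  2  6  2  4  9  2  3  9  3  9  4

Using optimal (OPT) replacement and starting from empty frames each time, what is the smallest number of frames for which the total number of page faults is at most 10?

f=1: 22 faults
f=2: 11 faults
f=3: 9 faults
f=4: 8 faults
f=5: 7 faults
f=6: 7 faults
f=7: 7 faults
Smallest f with faults ≤ 10 is 3.

3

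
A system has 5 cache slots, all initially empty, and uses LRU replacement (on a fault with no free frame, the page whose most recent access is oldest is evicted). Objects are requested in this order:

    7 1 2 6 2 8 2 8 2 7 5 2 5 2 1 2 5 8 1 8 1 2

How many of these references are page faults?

7 → miss, frames (7)
1 → miss, frames (7 1)
2 → miss, frames (7 1 2)
6 → miss, frames (7 1 2 6)
2 → hit
8 → miss, frames (7 1 6 2 8)
2 → hit
8 → hit
2 → hit
7 → hit
5 → miss, evict 1, frames (6 8 2 7 5)
2 → hit
5 → hit
2 → hit
1 → miss, evict 6, frames (8 7 5 2 1)
2 → hit
5 → hit
8 → hit
1 → hit
8 → hit
1 → hit
2 → hit
Page faults: 7.

7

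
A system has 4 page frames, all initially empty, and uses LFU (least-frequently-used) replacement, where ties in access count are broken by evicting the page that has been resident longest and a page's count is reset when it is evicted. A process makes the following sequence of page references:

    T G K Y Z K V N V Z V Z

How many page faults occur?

7

T: fault, frames {T}
G: fault, frames {T,G}
K: fault, frames {T,G,K}
Y: fault, frames {T,G,K,Y}
Z: fault, evict T, frames {G,K,Y,Z}
K: hit
V: fault, evict G, frames {K,Y,Z,V}
N: fault, evict Y, frames {K,Z,V,N}
V: hit
Z: hit
V: hit
Z: hit
Page faults: 7.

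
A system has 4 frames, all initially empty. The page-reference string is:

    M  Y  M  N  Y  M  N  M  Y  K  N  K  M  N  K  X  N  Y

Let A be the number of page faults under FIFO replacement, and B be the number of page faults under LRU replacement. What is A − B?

Under FIFO: F F . F . . . . . F . . . . . F . . → 5 faults.
Under LRU: F F . F . . . . . F . . . . . F . F → 6 faults.
A − B = 5 − 6 = -1.

-1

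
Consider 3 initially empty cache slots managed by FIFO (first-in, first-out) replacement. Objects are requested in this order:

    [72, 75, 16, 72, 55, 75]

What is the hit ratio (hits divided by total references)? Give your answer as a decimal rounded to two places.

0.33

72: miss, frames (72)
75: miss, frames (72 75)
16: miss, frames (72 75 16)
72: hit
55: miss, evict 72, frames (75 16 55)
75: hit
Hits: 2 of 6 references → 2/6 = 0.3333.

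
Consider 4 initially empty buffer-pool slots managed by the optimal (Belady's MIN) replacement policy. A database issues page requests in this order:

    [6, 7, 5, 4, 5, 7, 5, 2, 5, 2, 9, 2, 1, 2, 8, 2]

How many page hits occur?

8

6 → miss, frames [6]
7 → miss, frames [6, 7]
5 → miss, frames [6, 7, 5]
4 → miss, frames [6, 7, 5, 4]
5 → hit
7 → hit
5 → hit
2 → miss, evict 4, frames [6, 7, 5, 2]
5 → hit
2 → hit
9 → miss, evict 5, frames [6, 7, 2, 9]
2 → hit
1 → miss, evict 9, frames [6, 7, 2, 1]
2 → hit
8 → miss, evict 1, frames [6, 7, 2, 8]
2 → hit
Hits: 8.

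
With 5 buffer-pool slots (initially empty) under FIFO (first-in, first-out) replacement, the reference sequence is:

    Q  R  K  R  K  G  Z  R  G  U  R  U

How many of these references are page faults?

Q: fault, frames (Q)
R: fault, frames (Q R)
K: fault, frames (Q R K)
R: hit
K: hit
G: fault, frames (Q R K G)
Z: fault, frames (Q R K G Z)
R: hit
G: hit
U: fault, evict Q, frames (R K G Z U)
R: hit
U: hit
Page faults: 6.

6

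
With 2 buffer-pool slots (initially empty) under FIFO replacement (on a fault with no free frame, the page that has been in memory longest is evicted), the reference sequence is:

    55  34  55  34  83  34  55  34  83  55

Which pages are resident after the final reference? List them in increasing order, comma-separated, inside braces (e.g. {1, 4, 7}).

55 → fault, frames [55]
34 → fault, frames [55, 34]
55 → hit
34 → hit
83 → fault, evict 55, frames [34, 83]
34 → hit
55 → fault, evict 34, frames [83, 55]
34 → fault, evict 83, frames [55, 34]
83 → fault, evict 55, frames [34, 83]
55 → fault, evict 34, frames [83, 55]

{55, 83}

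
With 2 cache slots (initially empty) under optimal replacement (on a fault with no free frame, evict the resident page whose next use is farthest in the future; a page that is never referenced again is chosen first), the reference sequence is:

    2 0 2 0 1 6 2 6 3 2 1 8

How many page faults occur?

2: miss, frames (2)
0: miss, frames (2 0)
2: hit
0: hit
1: miss, evict 0, frames (2 1)
6: miss, evict 1, frames (2 6)
2: hit
6: hit
3: miss, evict 6, frames (2 3)
2: hit
1: miss, evict 3, frames (2 1)
8: miss, evict 1, frames (2 8)
Page faults: 7.

7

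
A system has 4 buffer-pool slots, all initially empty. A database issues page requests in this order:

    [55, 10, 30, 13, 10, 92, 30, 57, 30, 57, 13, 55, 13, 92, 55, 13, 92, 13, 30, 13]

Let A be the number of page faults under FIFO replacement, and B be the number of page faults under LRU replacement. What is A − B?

-1

Under FIFO: F F F F . F . F . . . F . . . . . . F F → 9 faults.
Under LRU: F F F F . F . F . . F F . F . . . . F . → 10 faults.
A − B = 9 − 10 = -1.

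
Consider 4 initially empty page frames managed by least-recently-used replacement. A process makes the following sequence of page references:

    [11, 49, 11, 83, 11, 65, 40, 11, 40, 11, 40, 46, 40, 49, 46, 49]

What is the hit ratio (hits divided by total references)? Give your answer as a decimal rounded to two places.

11 → miss, frames (11)
49 → miss, frames (11 49)
11 → hit
83 → miss, frames (49 11 83)
11 → hit
65 → miss, frames (49 83 11 65)
40 → miss, evict 49, frames (83 11 65 40)
11 → hit
40 → hit
11 → hit
40 → hit
46 → miss, evict 83, frames (65 11 40 46)
40 → hit
49 → miss, evict 65, frames (11 46 40 49)
46 → hit
49 → hit
Hits: 9 of 16 references → 9/16 = 0.5625.

0.56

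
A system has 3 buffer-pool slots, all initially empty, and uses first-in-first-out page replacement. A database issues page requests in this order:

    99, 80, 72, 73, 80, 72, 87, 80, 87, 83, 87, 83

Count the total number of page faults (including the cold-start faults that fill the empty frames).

99 → miss, frames {99}
80 → miss, frames {99,80}
72 → miss, frames {99,80,72}
73 → miss, evict 99, frames {80,72,73}
80 → hit
72 → hit
87 → miss, evict 80, frames {72,73,87}
80 → miss, evict 72, frames {73,87,80}
87 → hit
83 → miss, evict 73, frames {87,80,83}
87 → hit
83 → hit
Page faults: 7.

7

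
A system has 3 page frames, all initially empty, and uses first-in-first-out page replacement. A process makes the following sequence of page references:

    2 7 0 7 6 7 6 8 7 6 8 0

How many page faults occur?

2 → fault, frames {2}
7 → fault, frames {2,7}
0 → fault, frames {2,7,0}
7 → hit
6 → fault, evict 2, frames {7,0,6}
7 → hit
6 → hit
8 → fault, evict 7, frames {0,6,8}
7 → fault, evict 0, frames {6,8,7}
6 → hit
8 → hit
0 → fault, evict 6, frames {8,7,0}
Page faults: 7.

7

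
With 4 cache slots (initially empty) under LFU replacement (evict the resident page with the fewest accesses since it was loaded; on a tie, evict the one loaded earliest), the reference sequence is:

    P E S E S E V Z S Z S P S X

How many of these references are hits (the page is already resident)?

7

P: miss, frames (P)
E: miss, frames (P E)
S: miss, frames (P E S)
E: hit
S: hit
E: hit
V: miss, frames (P E S V)
Z: miss, evict P, frames (E S V Z)
S: hit
Z: hit
S: hit
P: miss, evict V, frames (E S Z P)
S: hit
X: miss, evict P, frames (E S Z X)
Hits: 7.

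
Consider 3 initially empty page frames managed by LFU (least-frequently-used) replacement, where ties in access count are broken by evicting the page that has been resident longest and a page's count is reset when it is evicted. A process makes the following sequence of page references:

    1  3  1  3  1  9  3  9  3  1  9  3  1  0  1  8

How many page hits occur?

11

1 → fault, frames (1)
3 → fault, frames (1 3)
1 → hit
3 → hit
1 → hit
9 → fault, frames (1 3 9)
3 → hit
9 → hit
3 → hit
1 → hit
9 → hit
3 → hit
1 → hit
0 → fault, evict 9, frames (1 3 0)
1 → hit
8 → fault, evict 0, frames (1 3 8)
Hits: 11.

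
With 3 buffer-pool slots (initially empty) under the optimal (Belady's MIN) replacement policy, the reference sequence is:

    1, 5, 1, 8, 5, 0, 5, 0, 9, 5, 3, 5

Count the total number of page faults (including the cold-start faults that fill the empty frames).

1: miss, frames [1]
5: miss, frames [1, 5]
1: hit
8: miss, frames [1, 5, 8]
5: hit
0: miss, evict 8, frames [1, 5, 0]
5: hit
0: hit
9: miss, evict 0, frames [1, 5, 9]
5: hit
3: miss, evict 9, frames [1, 5, 3]
5: hit
Page faults: 6.

6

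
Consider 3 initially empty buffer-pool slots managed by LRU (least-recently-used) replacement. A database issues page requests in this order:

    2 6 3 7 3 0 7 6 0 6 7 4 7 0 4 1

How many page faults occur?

2 -> fault, frames [2]
6 -> fault, frames [2, 6]
3 -> fault, frames [2, 6, 3]
7 -> fault, evict 2, frames [6, 3, 7]
3 -> hit
0 -> fault, evict 6, frames [7, 3, 0]
7 -> hit
6 -> fault, evict 3, frames [0, 7, 6]
0 -> hit
6 -> hit
7 -> hit
4 -> fault, evict 0, frames [6, 7, 4]
7 -> hit
0 -> fault, evict 6, frames [4, 7, 0]
4 -> hit
1 -> fault, evict 7, frames [0, 4, 1]
Page faults: 9.

9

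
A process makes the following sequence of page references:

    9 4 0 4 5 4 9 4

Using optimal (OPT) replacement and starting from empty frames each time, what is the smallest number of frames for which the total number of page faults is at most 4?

3

f=1: 8 faults
f=2: 5 faults
f=3: 4 faults
f=4: 4 faults
Smallest f with faults ≤ 4 is 3.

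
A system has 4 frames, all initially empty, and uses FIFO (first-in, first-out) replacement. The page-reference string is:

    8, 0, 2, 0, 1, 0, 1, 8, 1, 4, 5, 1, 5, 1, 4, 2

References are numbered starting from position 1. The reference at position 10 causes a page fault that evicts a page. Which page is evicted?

8

pos 1: 8 → miss, frames [8]
pos 2: 0 → miss, frames [8, 0]
pos 3: 2 → miss, frames [8, 0, 2]
pos 4: 0 → hit
pos 5: 1 → miss, frames [8, 0, 2, 1]
pos 6: 0 → hit
pos 7: 1 → hit
pos 8: 8 → hit
pos 9: 1 → hit
pos 10: 4 → miss, evict 8, frames [0, 2, 1, 4]
At position 10, page 8 is evicted.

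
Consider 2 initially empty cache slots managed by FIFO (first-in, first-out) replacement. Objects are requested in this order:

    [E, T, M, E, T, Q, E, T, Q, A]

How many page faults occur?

E: fault, frames {E}
T: fault, frames {E,T}
M: fault, evict E, frames {T,M}
E: fault, evict T, frames {M,E}
T: fault, evict M, frames {E,T}
Q: fault, evict E, frames {T,Q}
E: fault, evict T, frames {Q,E}
T: fault, evict Q, frames {E,T}
Q: fault, evict E, frames {T,Q}
A: fault, evict T, frames {Q,A}
Page faults: 10.

10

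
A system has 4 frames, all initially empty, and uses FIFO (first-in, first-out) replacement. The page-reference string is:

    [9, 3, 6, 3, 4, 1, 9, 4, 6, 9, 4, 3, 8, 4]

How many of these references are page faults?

9 → fault, frames (9)
3 → fault, frames (9 3)
6 → fault, frames (9 3 6)
3 → hit
4 → fault, frames (9 3 6 4)
1 → fault, evict 9, frames (3 6 4 1)
9 → fault, evict 3, frames (6 4 1 9)
4 → hit
6 → hit
9 → hit
4 → hit
3 → fault, evict 6, frames (4 1 9 3)
8 → fault, evict 4, frames (1 9 3 8)
4 → fault, evict 1, frames (9 3 8 4)
Page faults: 9.

9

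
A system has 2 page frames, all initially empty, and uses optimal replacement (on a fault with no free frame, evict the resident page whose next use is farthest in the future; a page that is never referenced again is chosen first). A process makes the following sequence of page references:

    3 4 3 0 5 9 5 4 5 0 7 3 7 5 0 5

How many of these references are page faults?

3: fault, frames (3)
4: fault, frames (3 4)
3: hit
0: fault, evict 3, frames (4 0)
5: fault, evict 0, frames (4 5)
9: fault, evict 4, frames (5 9)
5: hit
4: fault, evict 9, frames (5 4)
5: hit
0: fault, evict 4, frames (5 0)
7: fault, evict 0, frames (5 7)
3: fault, evict 5, frames (7 3)
7: hit
5: fault, evict 3, frames (7 5)
0: fault, evict 7, frames (5 0)
5: hit
Page faults: 11.

11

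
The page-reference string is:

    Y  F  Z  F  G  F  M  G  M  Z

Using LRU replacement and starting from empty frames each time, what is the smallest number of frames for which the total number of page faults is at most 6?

3

f=1: 10 faults
f=2: 7 faults
f=3: 6 faults
f=4: 5 faults
f=5: 5 faults
Smallest f with faults ≤ 6 is 3.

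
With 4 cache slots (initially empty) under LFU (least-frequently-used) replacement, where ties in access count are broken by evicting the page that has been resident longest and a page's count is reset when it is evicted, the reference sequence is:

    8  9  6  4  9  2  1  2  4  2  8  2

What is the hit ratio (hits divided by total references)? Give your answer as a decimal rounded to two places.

0.42

8 → miss, frames {8}
9 → miss, frames {8,9}
6 → miss, frames {8,9,6}
4 → miss, frames {8,9,6,4}
9 → hit
2 → miss, evict 8, frames {9,6,4,2}
1 → miss, evict 6, frames {9,4,2,1}
2 → hit
4 → hit
2 → hit
8 → miss, evict 1, frames {9,4,2,8}
2 → hit
Hits: 5 of 12 references → 5/12 = 0.4167.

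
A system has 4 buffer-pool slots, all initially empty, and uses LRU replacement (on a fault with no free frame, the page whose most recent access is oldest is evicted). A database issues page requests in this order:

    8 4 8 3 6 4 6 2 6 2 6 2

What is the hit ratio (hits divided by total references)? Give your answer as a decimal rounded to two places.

0.58

8 → fault, frames {8}
4 → fault, frames {8,4}
8 → hit
3 → fault, frames {4,8,3}
6 → fault, frames {4,8,3,6}
4 → hit
6 → hit
2 → fault, evict 8, frames {3,4,6,2}
6 → hit
2 → hit
6 → hit
2 → hit
Hits: 7 of 12 references → 7/12 = 0.5833.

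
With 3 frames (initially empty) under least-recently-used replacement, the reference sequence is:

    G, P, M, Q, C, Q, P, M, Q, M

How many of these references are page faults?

7

G → fault, frames {G}
P → fault, frames {G,P}
M → fault, frames {G,P,M}
Q → fault, evict G, frames {P,M,Q}
C → fault, evict P, frames {M,Q,C}
Q → hit
P → fault, evict M, frames {C,Q,P}
M → fault, evict C, frames {Q,P,M}
Q → hit
M → hit
Page faults: 7.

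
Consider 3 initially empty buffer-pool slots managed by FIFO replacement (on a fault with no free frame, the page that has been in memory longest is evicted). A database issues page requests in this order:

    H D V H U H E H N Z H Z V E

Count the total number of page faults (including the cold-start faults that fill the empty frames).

11

H: fault, frames {H}
D: fault, frames {H,D}
V: fault, frames {H,D,V}
H: hit
U: fault, evict H, frames {D,V,U}
H: fault, evict D, frames {V,U,H}
E: fault, evict V, frames {U,H,E}
H: hit
N: fault, evict U, frames {H,E,N}
Z: fault, evict H, frames {E,N,Z}
H: fault, evict E, frames {N,Z,H}
Z: hit
V: fault, evict N, frames {Z,H,V}
E: fault, evict Z, frames {H,V,E}
Page faults: 11.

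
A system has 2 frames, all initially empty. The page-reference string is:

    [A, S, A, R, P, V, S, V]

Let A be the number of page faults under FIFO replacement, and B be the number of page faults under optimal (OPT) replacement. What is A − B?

Under FIFO: F F . F F F F . → 6 faults.
Under OPT: F F . F F F . . → 5 faults.
A − B = 6 − 5 = 1.

1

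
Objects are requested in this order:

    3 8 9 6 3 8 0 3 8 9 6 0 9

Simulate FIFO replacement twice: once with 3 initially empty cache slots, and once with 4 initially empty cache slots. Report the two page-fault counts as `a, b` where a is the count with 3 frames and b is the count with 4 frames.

3 frames: F F F F F F F . . F F . . → 9 faults.
4 frames: F F F F . . F F F F F F . → 10 faults.
10 > 9: adding a frame increased faults — Belady's anomaly.

9, 10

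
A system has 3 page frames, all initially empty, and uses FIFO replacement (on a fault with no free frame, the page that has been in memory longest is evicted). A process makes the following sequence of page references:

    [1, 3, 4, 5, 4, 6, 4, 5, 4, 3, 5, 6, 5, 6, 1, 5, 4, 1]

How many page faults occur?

1 → miss, frames {1}
3 → miss, frames {1,3}
4 → miss, frames {1,3,4}
5 → miss, evict 1, frames {3,4,5}
4 → hit
6 → miss, evict 3, frames {4,5,6}
4 → hit
5 → hit
4 → hit
3 → miss, evict 4, frames {5,6,3}
5 → hit
6 → hit
5 → hit
6 → hit
1 → miss, evict 5, frames {6,3,1}
5 → miss, evict 6, frames {3,1,5}
4 → miss, evict 3, frames {1,5,4}
1 → hit
Page faults: 9.

9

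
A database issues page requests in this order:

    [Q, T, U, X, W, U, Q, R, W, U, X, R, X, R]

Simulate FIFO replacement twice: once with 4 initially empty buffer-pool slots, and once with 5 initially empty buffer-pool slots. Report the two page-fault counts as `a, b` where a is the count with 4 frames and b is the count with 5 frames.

4 frames: F F F F F . F F . F F . . . → 9 faults.
5 frames: F F F F F . . F . . . . . . → 6 faults.
6 < 9: adding a frame reduced faults, as is typical.

9, 6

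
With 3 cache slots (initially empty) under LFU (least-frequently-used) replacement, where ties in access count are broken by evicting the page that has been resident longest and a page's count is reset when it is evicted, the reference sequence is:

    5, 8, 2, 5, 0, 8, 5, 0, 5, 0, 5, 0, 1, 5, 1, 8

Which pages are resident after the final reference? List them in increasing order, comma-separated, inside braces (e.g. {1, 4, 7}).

{0, 5, 8}

5: fault, frames (5)
8: fault, frames (5 8)
2: fault, frames (5 8 2)
5: hit
0: fault, evict 8, frames (5 2 0)
8: fault, evict 2, frames (5 0 8)
5: hit
0: hit
5: hit
0: hit
5: hit
0: hit
1: fault, evict 8, frames (5 0 1)
5: hit
1: hit
8: fault, evict 1, frames (5 0 8)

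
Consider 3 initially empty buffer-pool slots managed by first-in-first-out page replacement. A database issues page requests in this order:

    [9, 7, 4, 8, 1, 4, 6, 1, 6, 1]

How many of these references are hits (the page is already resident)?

4

9: miss, frames [9]
7: miss, frames [9, 7]
4: miss, frames [9, 7, 4]
8: miss, evict 9, frames [7, 4, 8]
1: miss, evict 7, frames [4, 8, 1]
4: hit
6: miss, evict 4, frames [8, 1, 6]
1: hit
6: hit
1: hit
Hits: 4.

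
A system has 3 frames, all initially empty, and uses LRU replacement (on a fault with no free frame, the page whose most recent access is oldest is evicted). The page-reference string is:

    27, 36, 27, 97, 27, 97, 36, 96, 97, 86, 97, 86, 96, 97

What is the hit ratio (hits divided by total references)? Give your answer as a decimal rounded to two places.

0.64

27 -> fault, frames [27]
36 -> fault, frames [27, 36]
27 -> hit
97 -> fault, frames [36, 27, 97]
27 -> hit
97 -> hit
36 -> hit
96 -> fault, evict 27, frames [97, 36, 96]
97 -> hit
86 -> fault, evict 36, frames [96, 97, 86]
97 -> hit
86 -> hit
96 -> hit
97 -> hit
Hits: 9 of 14 references → 9/14 = 0.6429.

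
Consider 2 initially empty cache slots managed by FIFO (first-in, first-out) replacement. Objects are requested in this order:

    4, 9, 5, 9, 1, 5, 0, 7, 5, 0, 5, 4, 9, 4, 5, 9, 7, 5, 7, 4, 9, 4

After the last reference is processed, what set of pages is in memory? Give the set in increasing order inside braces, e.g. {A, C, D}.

{4, 9}

4: fault, frames {4}
9: fault, frames {4,9}
5: fault, evict 4, frames {9,5}
9: hit
1: fault, evict 9, frames {5,1}
5: hit
0: fault, evict 5, frames {1,0}
7: fault, evict 1, frames {0,7}
5: fault, evict 0, frames {7,5}
0: fault, evict 7, frames {5,0}
5: hit
4: fault, evict 5, frames {0,4}
9: fault, evict 0, frames {4,9}
4: hit
5: fault, evict 4, frames {9,5}
9: hit
7: fault, evict 9, frames {5,7}
5: hit
7: hit
4: fault, evict 5, frames {7,4}
9: fault, evict 7, frames {4,9}
4: hit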